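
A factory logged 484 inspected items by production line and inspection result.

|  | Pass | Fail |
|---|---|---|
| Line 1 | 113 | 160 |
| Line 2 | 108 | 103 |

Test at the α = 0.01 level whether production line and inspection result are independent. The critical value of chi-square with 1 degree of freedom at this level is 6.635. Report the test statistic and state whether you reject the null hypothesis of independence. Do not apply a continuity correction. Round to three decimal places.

4.600; fail to reject H₀

Row totals: 273, 211. Column totals: 221, 263. Grand total N = 484.
Expected counts (row total × column total / N):
  Line 1, Pass: 273×221/484 = 124.6550
  Line 1, Fail: 273×263/484 = 148.3450
  Line 2, Pass: 211×221/484 = 96.3450
  Line 2, Fail: 211×263/484 = 114.6550
Contributions (O − E)²/E:
  (113 − 124.6550)²/124.6550 = 1.0897
  (160 − 148.3450)²/148.3450 = 0.9157
  (108 − 96.3450)²/96.3450 = 1.4099
  (103 − 114.6550)²/114.6550 = 1.1848
χ² = 1.0897 + 0.9157 + 1.4099 + 1.1848 = 4.600
df = (2−1)(2−1) = 1. Since 4.600 < 6.635, fail to reject the null hypothesis of independence at α = 0.01.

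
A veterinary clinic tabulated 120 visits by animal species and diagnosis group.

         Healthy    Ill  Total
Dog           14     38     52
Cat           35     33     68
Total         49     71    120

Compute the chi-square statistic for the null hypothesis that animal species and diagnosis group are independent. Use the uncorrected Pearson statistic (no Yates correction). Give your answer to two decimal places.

7.35

Grand total N = 120.
Expected counts (row total × column total / N):
  Dog, Healthy: 52×49/120 = 21.233
  Dog, Ill: 52×71/120 = 30.767
  Cat, Healthy: 68×49/120 = 27.767
  Cat, Ill: 68×71/120 = 40.233
Contributions (O − E)²/E:
  (14 − 21.233)²/21.233 = 2.4639
  (38 − 30.767)²/30.767 = 1.7004
  (35 − 27.767)²/27.767 = 1.8841
  (33 − 40.233)²/40.233 = 1.3003
χ² = 2.4639 + 1.7004 + 1.8841 + 1.3003 = 7.35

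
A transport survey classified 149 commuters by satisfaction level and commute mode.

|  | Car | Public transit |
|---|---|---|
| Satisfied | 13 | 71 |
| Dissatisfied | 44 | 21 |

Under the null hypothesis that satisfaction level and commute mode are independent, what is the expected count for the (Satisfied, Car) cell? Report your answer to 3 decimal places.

Row total (Satisfied) = 84; column total (Car) = 57; grand total N = 149.
Expected count = (row total × column total) / N = 84 × 57 / 149 = 32.134.

32.134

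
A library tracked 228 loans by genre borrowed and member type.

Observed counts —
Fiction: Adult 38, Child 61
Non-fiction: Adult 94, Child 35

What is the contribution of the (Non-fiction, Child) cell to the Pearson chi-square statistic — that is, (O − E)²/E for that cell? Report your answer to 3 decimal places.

6.869

Row total (Non-fiction) = 129; column total (Child) = 96; N = 228.
Expected count E = 129 × 96 / 228 = 54.3158.
Contribution = (O − E)²/E = (35 − 54.3158)² / 54.3158 = 6.869.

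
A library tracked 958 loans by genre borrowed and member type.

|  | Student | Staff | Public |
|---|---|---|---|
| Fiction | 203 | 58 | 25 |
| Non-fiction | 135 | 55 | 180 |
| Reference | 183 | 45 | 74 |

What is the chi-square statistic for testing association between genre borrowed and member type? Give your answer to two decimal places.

Row totals: 286, 370, 302. Column totals: 521, 158, 279. Grand total N = 958.
Expected counts (row total × column total / N):
  Fiction, Student: 286×521/958 = 155.539
  Fiction, Staff: 286×158/958 = 47.169
  Fiction, Public: 286×279/958 = 83.292
  Non-fiction, Student: 370×521/958 = 201.221
  Non-fiction, Staff: 370×158/958 = 61.023
  Non-fiction, Public: 370×279/958 = 107.756
  Reference, Student: 302×521/958 = 164.240
  Reference, Staff: 302×158/958 = 49.808
  Reference, Public: 302×279/958 = 87.952
Contributions (O − E)²/E:
  (203 − 155.539)²/155.539 = 14.4822
  (58 − 47.169)²/47.169 = 2.4870
  (25 − 83.292)²/83.292 = 40.7957
  (135 − 201.221)²/201.221 = 21.7931
  (55 − 61.023)²/61.023 = 0.5945
  (180 − 107.756)²/107.756 = 48.4353
  (183 − 164.240)²/164.240 = 2.1428
  (45 − 49.808)²/49.808 = 0.4641
  (74 − 87.952)²/87.952 = 2.2132
χ² = 14.4822 + 2.4870 + 40.7957 + 21.7931 + 0.5945 + 48.4353 + 2.1428 + 0.4641 + 2.2132 = 133.41

133.41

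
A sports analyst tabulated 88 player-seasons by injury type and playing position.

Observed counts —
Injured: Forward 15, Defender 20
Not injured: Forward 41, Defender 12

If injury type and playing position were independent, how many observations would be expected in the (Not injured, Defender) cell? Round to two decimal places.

19.27

Row total (Not injured) = 53; column total (Defender) = 32; grand total N = 88.
Expected count = (row total × column total) / N = 53 × 32 / 88 = 19.27.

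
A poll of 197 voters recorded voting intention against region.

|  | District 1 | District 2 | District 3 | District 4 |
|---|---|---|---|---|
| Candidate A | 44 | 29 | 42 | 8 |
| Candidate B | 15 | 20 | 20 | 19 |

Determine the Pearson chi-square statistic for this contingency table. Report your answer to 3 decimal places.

Row totals: 123, 74. Column totals: 59, 49, 62, 27. Grand total N = 197.
Expected counts (row total × column total / N):
  Candidate A, District 1: 123×59/197 = 36.83756
  Candidate A, District 2: 123×49/197 = 30.59391
  Candidate A, District 3: 123×62/197 = 38.71066
  Candidate A, District 4: 123×27/197 = 16.85787
  Candidate B, District 1: 74×59/197 = 22.16244
  Candidate B, District 2: 74×49/197 = 18.40609
  Candidate B, District 3: 74×62/197 = 23.28934
  Candidate B, District 4: 74×27/197 = 10.14213
Contributions (O − E)²/E:
  (44 − 36.83756)²/36.83756 = 1.3926
  (29 − 30.59391)²/30.59391 = 0.0830
  (42 − 38.71066)²/38.71066 = 0.2795
  (8 − 16.85787)²/16.85787 = 4.6543
  (15 − 22.16244)²/22.16244 = 2.3148
  (20 − 18.40609)²/18.40609 = 0.1380
  (20 − 23.28934)²/23.28934 = 0.4646
  (19 − 10.14213)²/10.14213 = 7.7362
χ² = 1.3926 + 0.0830 + 0.2795 + 4.6543 + 2.3148 + 0.1380 + 0.4646 + 7.7362 = 17.063

17.063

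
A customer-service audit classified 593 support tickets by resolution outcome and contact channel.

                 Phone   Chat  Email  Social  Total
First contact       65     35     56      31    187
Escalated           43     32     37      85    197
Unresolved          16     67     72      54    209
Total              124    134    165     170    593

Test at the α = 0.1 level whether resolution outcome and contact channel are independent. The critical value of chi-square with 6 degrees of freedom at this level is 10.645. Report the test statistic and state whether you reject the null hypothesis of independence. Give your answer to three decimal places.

81.749; reject H₀

Grand total N = 593.
Expected counts (row total × column total / N):
  First contact, Phone: 187×124/593 = 39.10287
  First contact, Chat: 187×134/593 = 42.25632
  First contact, Email: 187×165/593 = 52.03204
  First contact, Social: 187×170/593 = 53.60877
  Escalated, Phone: 197×124/593 = 41.19393
  Escalated, Chat: 197×134/593 = 44.51602
  Escalated, Email: 197×165/593 = 54.81450
  Escalated, Social: 197×170/593 = 56.47555
  Unresolved, Phone: 209×124/593 = 43.70320
  Unresolved, Chat: 209×134/593 = 47.22766
  Unresolved, Email: 209×165/593 = 58.15346
  Unresolved, Social: 209×170/593 = 59.91568
Contributions (O − E)²/E:
  (65 − 39.10287)²/39.10287 = 17.1512
  (35 − 42.25632)²/42.25632 = 1.2461
  (56 − 52.03204)²/52.03204 = 0.3026
  (31 − 53.60877)²/53.60877 = 9.5349
  (43 − 41.19393)²/41.19393 = 0.0792
  (32 − 44.51602)²/44.51602 = 3.5190
  (37 − 54.81450)²/54.81450 = 5.7896
  (85 − 56.47555)²/56.47555 = 14.4070
  (16 − 43.70320)²/43.70320 = 17.5609
  (67 − 47.22766)²/47.22766 = 8.2779
  (72 − 58.15346)²/58.15346 = 3.2969
  (54 − 59.91568)²/59.91568 = 0.5841
χ² = 17.1512 + 1.2461 + 0.3026 + 9.5349 + 0.0792 + 3.5190 + 5.7896 + 14.4070 + 17.5609 + 8.2779 + 3.2969 + 0.5841 = 81.749
df = (3−1)(4−1) = 6. Since 81.749 > 10.645, reject the null hypothesis of independence at α = 0.1.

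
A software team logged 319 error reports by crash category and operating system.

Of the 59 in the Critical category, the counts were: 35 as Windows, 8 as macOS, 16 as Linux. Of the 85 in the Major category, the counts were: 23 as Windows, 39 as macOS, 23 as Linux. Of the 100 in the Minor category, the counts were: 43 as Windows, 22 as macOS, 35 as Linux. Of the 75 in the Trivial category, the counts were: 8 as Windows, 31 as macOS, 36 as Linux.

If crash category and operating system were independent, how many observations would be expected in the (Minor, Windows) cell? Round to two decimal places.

34.17

Row total (Minor) = 100; column total (Windows) = 109; grand total N = 319.
Expected count = (row total × column total) / N = 100 × 109 / 319 = 34.17.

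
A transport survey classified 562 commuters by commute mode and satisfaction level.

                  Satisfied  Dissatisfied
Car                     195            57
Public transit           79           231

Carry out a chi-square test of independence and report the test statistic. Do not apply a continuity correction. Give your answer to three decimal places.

Row totals: 252, 310. Column totals: 274, 288. Grand total N = 562.
Expected counts (row total × column total / N):
  Car, Satisfied: 252×274/562 = 122.8612
  Car, Dissatisfied: 252×288/562 = 129.1388
  Public transit, Satisfied: 310×274/562 = 151.1388
  Public transit, Dissatisfied: 310×288/562 = 158.8612
Contributions (O − E)²/E:
  (195 − 122.8612)²/122.8612 = 42.3568
  (57 − 129.1388)²/129.1388 = 40.2978
  (79 − 151.1388)²/151.1388 = 34.4320
  (231 − 158.8612)²/158.8612 = 32.7582
χ² = 42.3568 + 40.2978 + 34.4320 + 32.7582 = 149.845

149.845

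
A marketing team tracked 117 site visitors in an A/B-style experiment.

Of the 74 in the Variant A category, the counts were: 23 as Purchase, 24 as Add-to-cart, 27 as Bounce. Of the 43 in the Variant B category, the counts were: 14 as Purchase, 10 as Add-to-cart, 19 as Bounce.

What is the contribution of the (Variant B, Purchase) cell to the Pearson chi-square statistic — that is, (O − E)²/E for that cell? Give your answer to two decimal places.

0.01

Row total (Variant B) = 43; column total (Purchase) = 37; N = 117.
Expected count E = 43 × 37 / 117 = 13.598.
Contribution = (O − E)²/E = (14 − 13.598)² / 13.598 = 0.01.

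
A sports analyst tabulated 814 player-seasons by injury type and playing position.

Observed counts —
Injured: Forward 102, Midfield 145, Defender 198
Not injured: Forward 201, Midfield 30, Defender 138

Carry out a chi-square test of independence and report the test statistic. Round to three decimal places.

Row totals: 445, 369. Column totals: 303, 175, 336. Grand total N = 814.
Expected counts (row total × column total / N):
  Injured, Forward: 445×303/814 = 165.64496
  Injured, Midfield: 445×175/814 = 95.66953
  Injured, Defender: 445×336/814 = 183.68550
  Not injured, Forward: 369×303/814 = 137.35504
  Not injured, Midfield: 369×175/814 = 79.33047
  Not injured, Defender: 369×336/814 = 152.31450
Contributions (O − E)²/E:
  (102 − 165.64496)²/165.64496 = 24.4540
  (145 − 95.66953)²/95.66953 = 25.4365
  (198 − 183.68550)²/183.68550 = 1.1155
  (201 − 137.35504)²/137.35504 = 29.4906
  (30 − 79.33047)²/79.33047 = 30.6754
  (138 − 152.31450)²/152.31450 = 1.3453
χ² = 24.4540 + 25.4365 + 1.1155 + 29.4906 + 30.6754 + 1.3453 = 112.517

112.517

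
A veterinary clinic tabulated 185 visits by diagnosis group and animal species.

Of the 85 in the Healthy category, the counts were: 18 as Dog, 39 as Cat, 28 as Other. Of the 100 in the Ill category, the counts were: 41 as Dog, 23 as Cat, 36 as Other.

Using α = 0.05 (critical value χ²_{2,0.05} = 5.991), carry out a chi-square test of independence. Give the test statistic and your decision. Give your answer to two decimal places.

Row totals: 85, 100. Column totals: 59, 62, 64. Grand total N = 185.
Expected counts (row total × column total / N):
  Healthy, Dog: 85×59/185 = 27.108
  Healthy, Cat: 85×62/185 = 28.486
  Healthy, Other: 85×64/185 = 29.405
  Ill, Dog: 100×59/185 = 31.892
  Ill, Cat: 100×62/185 = 33.514
  Ill, Other: 100×64/185 = 34.595
Contributions (O − E)²/E:
  (18 − 27.108)²/27.108 = 3.0602
  (39 − 28.486)²/28.486 = 3.8807
  (28 − 29.405)²/29.405 = 0.0671
  (41 − 31.892)²/31.892 = 2.6011
  (23 − 33.514)²/33.514 = 3.2984
  (36 − 34.595)²/34.595 = 0.0571
χ² = 3.0602 + 3.8807 + 0.0671 + 2.6011 + 3.2984 + 0.0571 = 12.96
df = (2−1)(3−1) = 2. Since 12.96 > 5.991, reject the null hypothesis of independence at α = 0.05.

12.96; reject H₀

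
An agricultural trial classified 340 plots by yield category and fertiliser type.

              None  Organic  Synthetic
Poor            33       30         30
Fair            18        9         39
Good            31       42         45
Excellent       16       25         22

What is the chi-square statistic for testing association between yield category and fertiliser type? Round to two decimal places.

Row totals: 93, 66, 118, 63. Column totals: 98, 106, 136. Grand total N = 340.
Expected counts (row total × column total / N):
  Poor, None: 93×98/340 = 26.806
  Poor, Organic: 93×106/340 = 28.994
  Poor, Synthetic: 93×136/340 = 37.200
  Fair, None: 66×98/340 = 19.024
  Fair, Organic: 66×106/340 = 20.576
  Fair, Synthetic: 66×136/340 = 26.400
  Good, None: 118×98/340 = 34.012
  Good, Organic: 118×106/340 = 36.788
  Good, Synthetic: 118×136/340 = 47.200
  Excellent, None: 63×98/340 = 18.159
  Excellent, Organic: 63×106/340 = 19.641
  Excellent, Synthetic: 63×136/340 = 25.200
Contributions (O − E)²/E:
  (33 − 26.806)²/26.806 = 1.4312
  (30 − 28.994)²/28.994 = 0.0349
  (30 − 37.200)²/37.200 = 1.3935
  (18 − 19.024)²/19.024 = 0.0551
  (9 − 20.576)²/20.576 = 6.5126
  (39 − 26.400)²/26.400 = 6.0136
  (31 − 34.012)²/34.012 = 0.2667
  (42 − 36.788)²/36.788 = 0.7384
  (45 − 47.200)²/47.200 = 0.1025
  (16 − 18.159)²/18.159 = 0.2567
  (25 − 19.641)²/19.641 = 1.4622
  (22 − 25.200)²/25.200 = 0.4063
χ² = 1.4312 + 0.0349 + 1.3935 + 0.0551 + 6.5126 + 6.0136 + 0.2667 + 0.7384 + 0.1025 + 0.2567 + 1.4622 + 0.4063 = 18.67

18.67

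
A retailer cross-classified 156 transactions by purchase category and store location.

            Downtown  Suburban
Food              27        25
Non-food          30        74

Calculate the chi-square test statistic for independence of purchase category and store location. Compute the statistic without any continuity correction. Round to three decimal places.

7.962

Row totals: 52, 104. Column totals: 57, 99. Grand total N = 156.
Expected counts (row total × column total / N):
  Food, Downtown: 52×57/156 = 19.0000
  Food, Suburban: 52×99/156 = 33.0000
  Non-food, Downtown: 104×57/156 = 38.0000
  Non-food, Suburban: 104×99/156 = 66.0000
Contributions (O − E)²/E:
  (27 − 19.0000)²/19.0000 = 3.3684
  (25 − 33.0000)²/33.0000 = 1.9394
  (30 − 38.0000)²/38.0000 = 1.6842
  (74 − 66.0000)²/66.0000 = 0.9697
χ² = 3.3684 + 1.9394 + 1.6842 + 0.9697 = 7.962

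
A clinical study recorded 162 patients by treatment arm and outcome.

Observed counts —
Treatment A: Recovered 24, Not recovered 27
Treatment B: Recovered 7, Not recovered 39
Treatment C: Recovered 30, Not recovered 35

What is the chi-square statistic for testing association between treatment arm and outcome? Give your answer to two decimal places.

Row totals: 51, 46, 65. Column totals: 61, 101. Grand total N = 162.
Expected counts (row total × column total / N):
  Treatment A, Recovered: 51×61/162 = 19.204
  Treatment A, Not recovered: 51×101/162 = 31.796
  Treatment B, Recovered: 46×61/162 = 17.321
  Treatment B, Not recovered: 46×101/162 = 28.679
  Treatment C, Recovered: 65×61/162 = 24.475
  Treatment C, Not recovered: 65×101/162 = 40.525
Contributions (O − E)²/E:
  (24 − 19.204)²/19.204 = 1.1978
  (27 − 31.796)²/31.796 = 0.7234
  (7 − 17.321)²/17.321 = 6.1499
  (39 − 28.679)²/28.679 = 3.7143
  (30 − 24.475)²/24.475 = 1.2472
  (35 − 40.525)²/40.525 = 0.7533
χ² = 1.1978 + 0.7234 + 6.1499 + 3.7143 + 1.2472 + 0.7533 = 13.79

13.79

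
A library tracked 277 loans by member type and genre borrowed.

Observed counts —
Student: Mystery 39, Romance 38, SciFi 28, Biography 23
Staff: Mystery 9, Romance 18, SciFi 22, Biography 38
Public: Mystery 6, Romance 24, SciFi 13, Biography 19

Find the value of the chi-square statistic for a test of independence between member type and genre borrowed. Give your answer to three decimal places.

Row totals: 128, 87, 62. Column totals: 54, 80, 63, 80. Grand total N = 277.
Expected counts (row total × column total / N):
  Student, Mystery: 128×54/277 = 24.9531
  Student, Romance: 128×80/277 = 36.9675
  Student, SciFi: 128×63/277 = 29.1119
  Student, Biography: 128×80/277 = 36.9675
  Staff, Mystery: 87×54/277 = 16.9603
  Staff, Romance: 87×80/277 = 25.1264
  Staff, SciFi: 87×63/277 = 19.7870
  Staff, Biography: 87×80/277 = 25.1264
  Public, Mystery: 62×54/277 = 12.0866
  Public, Romance: 62×80/277 = 17.9061
  Public, SciFi: 62×63/277 = 14.1011
  Public, Biography: 62×80/277 = 17.9061
Contributions (O − E)²/E:
  (39 − 24.9531)²/24.9531 = 7.9075
  (38 − 36.9675)²/36.9675 = 0.0288
  (28 − 29.1119)²/29.1119 = 0.0425
  (23 − 36.9675)²/36.9675 = 5.2774
  (9 − 16.9603)²/16.9603 = 3.7362
  (18 − 25.1264)²/25.1264 = 2.0212
  (22 − 19.7870)²/19.7870 = 0.2475
  (38 − 25.1264)²/25.1264 = 6.5958
  (6 − 12.0866)²/12.0866 = 3.0651
  (24 − 17.9061)²/17.9061 = 2.0739
  (13 − 14.1011)²/14.1011 = 0.0860
  (19 − 17.9061)²/17.9061 = 0.0668
χ² = 7.9075 + 0.0288 + 0.0425 + 5.2774 + 3.7362 + 2.0212 + 0.2475 + 6.5958 + 3.0651 + 2.0739 + 0.0860 + 0.0668 = 31.149

31.149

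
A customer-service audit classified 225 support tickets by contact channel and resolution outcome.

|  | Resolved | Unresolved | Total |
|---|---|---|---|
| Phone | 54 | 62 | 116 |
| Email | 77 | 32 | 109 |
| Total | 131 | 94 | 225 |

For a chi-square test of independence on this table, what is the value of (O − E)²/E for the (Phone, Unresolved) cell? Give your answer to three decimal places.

3.782

Row total (Phone) = 116; column total (Unresolved) = 94; N = 225.
Expected count E = 116 × 94 / 225 = 48.4622.
Contribution = (O − E)²/E = (62 − 48.4622)² / 48.4622 = 3.782.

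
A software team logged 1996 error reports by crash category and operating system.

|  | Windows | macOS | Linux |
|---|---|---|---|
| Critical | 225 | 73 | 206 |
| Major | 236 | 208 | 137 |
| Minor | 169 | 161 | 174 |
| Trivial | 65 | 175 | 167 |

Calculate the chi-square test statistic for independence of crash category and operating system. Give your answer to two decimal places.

160.47

Row totals: 504, 581, 504, 407. Column totals: 695, 617, 684. Grand total N = 1996.
Expected counts (row total × column total / N):
  Critical, Windows: 504×695/1996 = 175.491
  Critical, macOS: 504×617/1996 = 155.796
  Critical, Linux: 504×684/1996 = 172.713
  Major, Windows: 581×695/1996 = 202.302
  Major, macOS: 581×617/1996 = 179.598
  Major, Linux: 581×684/1996 = 199.100
  Minor, Windows: 504×695/1996 = 175.491
  Minor, macOS: 504×617/1996 = 155.796
  Minor, Linux: 504×684/1996 = 172.713
  Trivial, Windows: 407×695/1996 = 141.716
  Trivial, macOS: 407×617/1996 = 125.811
  Trivial, Linux: 407×684/1996 = 139.473
Contributions (O − E)²/E:
  (225 − 175.491)²/175.491 = 13.9673
  (73 − 155.796)²/155.796 = 44.0010
  (206 − 172.713)²/172.713 = 6.4154
  (236 − 202.302)²/202.302 = 5.6132
  (208 − 179.598)²/179.598 = 4.4916
  (137 − 199.100)²/199.100 = 19.3692
  (169 − 175.491)²/175.491 = 0.2401
  (161 − 155.796)²/155.796 = 0.1738
  (174 − 172.713)²/172.713 = 0.0096
  (65 − 141.716)²/141.716 = 41.5291
  (175 − 125.811)²/125.811 = 19.2317
  (167 − 139.473)²/139.473 = 5.4328
χ² = 13.9673 + 44.0010 + 6.4154 + 5.6132 + 4.4916 + 19.3692 + 0.2401 + 0.1738 + 0.0096 + 41.5291 + 19.2317 + 5.4328 = 160.47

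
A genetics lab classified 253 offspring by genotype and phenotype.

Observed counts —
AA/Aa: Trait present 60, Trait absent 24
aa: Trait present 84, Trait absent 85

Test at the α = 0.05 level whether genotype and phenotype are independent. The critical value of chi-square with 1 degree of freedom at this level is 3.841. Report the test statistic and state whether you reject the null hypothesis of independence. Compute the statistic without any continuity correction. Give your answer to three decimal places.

Row totals: 84, 169. Column totals: 144, 109. Grand total N = 253.
Expected counts (row total × column total / N):
  AA/Aa, Trait present: 84×144/253 = 47.8103
  AA/Aa, Trait absent: 84×109/253 = 36.1897
  aa, Trait present: 169×144/253 = 96.1897
  aa, Trait absent: 169×109/253 = 72.8103
Contributions (O − E)²/E:
  (60 − 47.8103)²/47.8103 = 3.1079
  (24 − 36.1897)²/36.1897 = 4.1058
  (84 − 96.1897)²/96.1897 = 1.5447
  (85 − 72.8103)²/72.8103 = 2.0408
χ² = 3.1079 + 4.1058 + 1.5447 + 2.0408 = 10.799
df = (2−1)(2−1) = 1. Since 10.799 > 3.841, reject the null hypothesis of independence at α = 0.05.

10.799; reject H₀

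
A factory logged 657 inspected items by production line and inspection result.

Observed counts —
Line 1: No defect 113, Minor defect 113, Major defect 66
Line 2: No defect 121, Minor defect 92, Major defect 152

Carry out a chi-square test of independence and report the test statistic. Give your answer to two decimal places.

Row totals: 292, 365. Column totals: 234, 205, 218. Grand total N = 657.
Expected counts (row total × column total / N):
  Line 1, No defect: 292×234/657 = 104.000
  Line 1, Minor defect: 292×205/657 = 91.111
  Line 1, Major defect: 292×218/657 = 96.889
  Line 2, No defect: 365×234/657 = 130.000
  Line 2, Minor defect: 365×205/657 = 113.889
  Line 2, Major defect: 365×218/657 = 121.111
Contributions (O − E)²/E:
  (113 − 104.000)²/104.000 = 0.7788
  (113 − 91.111)²/91.111 = 5.2587
  (66 − 96.889)²/96.889 = 9.8477
  (121 − 130.000)²/130.000 = 0.6231
  (92 − 113.889)²/113.889 = 4.2070
  (152 − 121.111)²/121.111 = 7.8781
χ² = 0.7788 + 5.2587 + 9.8477 + 0.6231 + 4.2070 + 7.8781 = 28.59

28.59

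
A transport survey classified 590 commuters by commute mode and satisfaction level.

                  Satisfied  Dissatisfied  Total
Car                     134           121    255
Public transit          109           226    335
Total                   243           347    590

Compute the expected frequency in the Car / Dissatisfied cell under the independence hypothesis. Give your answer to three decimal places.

149.975

Row total (Car) = 255; column total (Dissatisfied) = 347; grand total N = 590.
Expected count = (row total × column total) / N = 255 × 347 / 590 = 149.975.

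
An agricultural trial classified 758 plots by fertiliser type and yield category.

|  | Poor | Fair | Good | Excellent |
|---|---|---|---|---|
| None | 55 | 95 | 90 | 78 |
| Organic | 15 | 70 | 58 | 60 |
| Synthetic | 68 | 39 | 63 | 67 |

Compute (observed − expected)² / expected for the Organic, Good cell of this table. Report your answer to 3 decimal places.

0.039

Row total (Organic) = 203; column total (Good) = 211; N = 758.
Expected count E = 203 × 211 / 758 = 56.5079.
Contribution = (O − E)²/E = (58 − 56.5079)² / 56.5079 = 0.039.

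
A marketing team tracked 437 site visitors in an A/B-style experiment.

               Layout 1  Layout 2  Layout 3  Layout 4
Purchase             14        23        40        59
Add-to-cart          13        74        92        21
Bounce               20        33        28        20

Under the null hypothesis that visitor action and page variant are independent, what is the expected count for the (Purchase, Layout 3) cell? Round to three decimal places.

Row total (Purchase) = 136; column total (Layout 3) = 160; grand total N = 437.
Expected count = (row total × column total) / N = 136 × 160 / 437 = 49.794.

49.794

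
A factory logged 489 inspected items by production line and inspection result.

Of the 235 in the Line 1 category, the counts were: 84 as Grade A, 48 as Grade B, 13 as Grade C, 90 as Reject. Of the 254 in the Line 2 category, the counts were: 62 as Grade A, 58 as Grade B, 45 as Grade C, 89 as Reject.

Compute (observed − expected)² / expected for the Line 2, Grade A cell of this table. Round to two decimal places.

2.52

Row total (Line 2) = 254; column total (Grade A) = 146; N = 489.
Expected count E = 254 × 146 / 489 = 75.836.
Contribution = (O − E)²/E = (62 − 75.836)² / 75.836 = 2.52.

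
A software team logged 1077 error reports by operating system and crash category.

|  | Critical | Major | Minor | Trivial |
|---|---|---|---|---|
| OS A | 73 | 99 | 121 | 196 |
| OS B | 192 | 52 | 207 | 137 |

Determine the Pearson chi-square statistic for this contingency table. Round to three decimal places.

92.753

Row totals: 489, 588. Column totals: 265, 151, 328, 333. Grand total N = 1077.
Expected counts (row total × column total / N):
  OS A, Critical: 489×265/1077 = 120.3203
  OS A, Major: 489×151/1077 = 68.5599
  OS A, Minor: 489×328/1077 = 148.9248
  OS A, Trivial: 489×333/1077 = 151.1950
  OS B, Critical: 588×265/1077 = 144.6797
  OS B, Major: 588×151/1077 = 82.4401
  OS B, Minor: 588×328/1077 = 179.0752
  OS B, Trivial: 588×333/1077 = 181.8050
Contributions (O − E)²/E:
  (73 − 120.3203)²/120.3203 = 18.6104
  (99 − 68.5599)²/68.5599 = 13.5152
  (121 − 148.9248)²/148.9248 = 5.2362
  (196 − 151.1950)²/151.1950 = 13.2775
  (192 − 144.6797)²/144.6797 = 15.4770
  (52 − 82.4401)²/82.4401 = 11.2397
  (207 − 179.0752)²/179.0752 = 4.3546
  (137 − 181.8050)²/181.8050 = 11.0420
χ² = 18.6104 + 13.5152 + 5.2362 + 13.2775 + 15.4770 + 11.2397 + 4.3546 + 11.0420 = 92.753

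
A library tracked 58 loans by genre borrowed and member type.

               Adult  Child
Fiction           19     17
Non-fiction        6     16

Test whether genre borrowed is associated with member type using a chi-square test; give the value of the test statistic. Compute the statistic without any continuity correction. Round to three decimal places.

3.622

Row totals: 36, 22. Column totals: 25, 33. Grand total N = 58.
Expected counts (row total × column total / N):
  Fiction, Adult: 36×25/58 = 15.5172
  Fiction, Child: 36×33/58 = 20.4828
  Non-fiction, Adult: 22×25/58 = 9.4828
  Non-fiction, Child: 22×33/58 = 12.5172
Contributions (O − E)²/E:
  (19 − 15.5172)²/15.5172 = 0.7817
  (17 − 20.4828)²/20.4828 = 0.5922
  (6 − 9.4828)²/9.4828 = 1.2791
  (16 − 12.5172)²/12.5172 = 0.9691
χ² = 0.7817 + 0.5922 + 1.2791 + 0.9691 = 3.622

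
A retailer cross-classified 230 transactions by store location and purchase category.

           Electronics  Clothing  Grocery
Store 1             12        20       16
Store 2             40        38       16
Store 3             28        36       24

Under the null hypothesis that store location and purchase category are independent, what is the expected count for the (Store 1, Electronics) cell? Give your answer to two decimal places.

Row total (Store 1) = 48; column total (Electronics) = 80; grand total N = 230.
Expected count = (row total × column total) / N = 48 × 80 / 230 = 16.70.

16.70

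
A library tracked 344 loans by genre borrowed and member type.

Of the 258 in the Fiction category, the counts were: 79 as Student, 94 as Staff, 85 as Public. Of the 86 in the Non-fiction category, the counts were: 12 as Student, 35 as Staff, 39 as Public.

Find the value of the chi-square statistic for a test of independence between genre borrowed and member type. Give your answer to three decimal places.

9.838

Row totals: 258, 86. Column totals: 91, 129, 124. Grand total N = 344.
Expected counts (row total × column total / N):
  Fiction, Student: 258×91/344 = 68.2500
  Fiction, Staff: 258×129/344 = 96.7500
  Fiction, Public: 258×124/344 = 93.0000
  Non-fiction, Student: 86×91/344 = 22.7500
  Non-fiction, Staff: 86×129/344 = 32.2500
  Non-fiction, Public: 86×124/344 = 31.0000
Contributions (O − E)²/E:
  (79 − 68.2500)²/68.2500 = 1.6932
  (94 − 96.7500)²/96.7500 = 0.0782
  (85 − 93.0000)²/93.0000 = 0.6882
  (12 − 22.7500)²/22.7500 = 5.0797
  (35 − 32.2500)²/32.2500 = 0.2345
  (39 − 31.0000)²/31.0000 = 2.0645
χ² = 1.6932 + 0.0782 + 0.6882 + 5.0797 + 0.2345 + 2.0645 = 9.838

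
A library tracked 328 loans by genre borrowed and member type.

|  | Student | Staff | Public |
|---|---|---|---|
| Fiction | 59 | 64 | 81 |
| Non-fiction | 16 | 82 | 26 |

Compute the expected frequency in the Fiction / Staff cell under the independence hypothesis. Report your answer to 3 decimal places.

Row total (Fiction) = 204; column total (Staff) = 146; grand total N = 328.
Expected count = (row total × column total) / N = 204 × 146 / 328 = 90.805.

90.805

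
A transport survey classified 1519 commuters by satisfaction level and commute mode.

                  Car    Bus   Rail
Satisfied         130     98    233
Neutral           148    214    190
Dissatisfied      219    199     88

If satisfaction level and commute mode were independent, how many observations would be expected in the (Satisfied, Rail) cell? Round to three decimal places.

155.083

Row total (Satisfied) = 461; column total (Rail) = 511; grand total N = 1519.
Expected count = (row total × column total) / N = 461 × 511 / 1519 = 155.083.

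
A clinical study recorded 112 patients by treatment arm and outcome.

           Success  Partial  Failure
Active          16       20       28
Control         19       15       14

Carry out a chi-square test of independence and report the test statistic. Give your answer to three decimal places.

3.422

Row totals: 64, 48. Column totals: 35, 35, 42. Grand total N = 112.
Expected counts (row total × column total / N):
  Active, Success: 64×35/112 = 20.0000
  Active, Partial: 64×35/112 = 20.0000
  Active, Failure: 64×42/112 = 24.0000
  Control, Success: 48×35/112 = 15.0000
  Control, Partial: 48×35/112 = 15.0000
  Control, Failure: 48×42/112 = 18.0000
Contributions (O − E)²/E:
  (16 − 20.0000)²/20.0000 = 0.8000
  (20 − 20.0000)²/20.0000 = 0.0000
  (28 − 24.0000)²/24.0000 = 0.6667
  (19 − 15.0000)²/15.0000 = 1.0667
  (15 − 15.0000)²/15.0000 = 0.0000
  (14 − 18.0000)²/18.0000 = 0.8889
χ² = 0.8000 + 0.0000 + 0.6667 + 1.0667 + 0.0000 + 0.8889 = 3.422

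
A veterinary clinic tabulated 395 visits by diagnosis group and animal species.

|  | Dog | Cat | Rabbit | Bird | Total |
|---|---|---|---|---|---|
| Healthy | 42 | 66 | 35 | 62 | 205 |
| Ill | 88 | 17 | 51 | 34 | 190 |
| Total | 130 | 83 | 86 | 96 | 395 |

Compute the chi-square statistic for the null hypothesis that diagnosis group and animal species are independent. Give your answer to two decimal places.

55.86

Grand total N = 395.
Expected counts (row total × column total / N):
  Healthy, Dog: 205×130/395 = 67.468
  Healthy, Cat: 205×83/395 = 43.076
  Healthy, Rabbit: 205×86/395 = 44.633
  Healthy, Bird: 205×96/395 = 49.823
  Ill, Dog: 190×130/395 = 62.532
  Ill, Cat: 190×83/395 = 39.924
  Ill, Rabbit: 190×86/395 = 41.367
  Ill, Bird: 190×96/395 = 46.177
Contributions (O − E)²/E:
  (42 − 67.468)²/67.468 = 9.6137
  (66 − 43.076)²/43.076 = 12.1996
  (35 − 44.633)²/44.633 = 2.0791
  (62 − 49.823)²/49.823 = 2.9761
  (88 − 62.532)²/62.532 = 10.3726
  (17 − 39.924)²/39.924 = 13.1628
  (51 − 41.367)²/41.367 = 2.2432
  (34 − 46.177)²/46.177 = 3.2111
χ² = 9.6137 + 12.1996 + 2.0791 + 2.9761 + 10.3726 + 13.1628 + 2.2432 + 3.2111 = 55.86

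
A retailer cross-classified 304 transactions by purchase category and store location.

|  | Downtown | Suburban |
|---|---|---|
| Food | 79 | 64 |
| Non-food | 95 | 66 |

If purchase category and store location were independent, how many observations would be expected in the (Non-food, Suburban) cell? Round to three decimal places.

Row total (Non-food) = 161; column total (Suburban) = 130; grand total N = 304.
Expected count = (row total × column total) / N = 161 × 130 / 304 = 68.849.

68.849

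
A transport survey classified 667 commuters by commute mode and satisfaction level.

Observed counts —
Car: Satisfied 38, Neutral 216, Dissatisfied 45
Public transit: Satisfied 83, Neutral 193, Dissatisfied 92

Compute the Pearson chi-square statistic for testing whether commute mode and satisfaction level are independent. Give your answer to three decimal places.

27.307

Row totals: 299, 368. Column totals: 121, 409, 137. Grand total N = 667.
Expected counts (row total × column total / N):
  Car, Satisfied: 299×121/667 = 54.2414
  Car, Neutral: 299×409/667 = 183.3448
  Car, Dissatisfied: 299×137/667 = 61.4138
  Public transit, Satisfied: 368×121/667 = 66.7586
  Public transit, Neutral: 368×409/667 = 225.6552
  Public transit, Dissatisfied: 368×137/667 = 75.5862
Contributions (O − E)²/E:
  (38 − 54.2414)²/54.2414 = 4.8631
  (216 − 183.3448)²/183.3448 = 5.8162
  (45 − 61.4138)²/61.4138 = 4.3868
  (83 − 66.7586)²/66.7586 = 3.9513
  (193 − 225.6552)²/225.6552 = 4.7256
  (92 − 75.5862)²/75.5862 = 3.5643
χ² = 4.8631 + 5.8162 + 4.3868 + 3.9513 + 4.7256 + 3.5643 = 27.307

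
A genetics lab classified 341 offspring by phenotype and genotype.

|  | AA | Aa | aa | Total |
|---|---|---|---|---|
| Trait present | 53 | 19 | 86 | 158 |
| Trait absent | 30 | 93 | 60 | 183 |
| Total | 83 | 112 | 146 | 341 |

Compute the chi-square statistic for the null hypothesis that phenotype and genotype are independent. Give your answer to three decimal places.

58.377

Grand total N = 341.
Expected counts (row total × column total / N):
  Trait present, AA: 158×83/341 = 38.4575
  Trait present, Aa: 158×112/341 = 51.8944
  Trait present, aa: 158×146/341 = 67.6481
  Trait absent, AA: 183×83/341 = 44.5425
  Trait absent, Aa: 183×112/341 = 60.1056
  Trait absent, aa: 183×146/341 = 78.3519
Contributions (O − E)²/E:
  (53 − 38.4575)²/38.4575 = 5.4992
  (19 − 51.8944)²/51.8944 = 20.8508
  (86 − 67.6481)²/67.6481 = 4.9786
  (30 − 44.5425)²/44.5425 = 4.7479
  (93 − 60.1056)²/60.1056 = 18.0023
  (60 − 78.3519)²/78.3519 = 4.2985
χ² = 5.4992 + 20.8508 + 4.9786 + 4.7479 + 18.0023 + 4.2985 = 58.377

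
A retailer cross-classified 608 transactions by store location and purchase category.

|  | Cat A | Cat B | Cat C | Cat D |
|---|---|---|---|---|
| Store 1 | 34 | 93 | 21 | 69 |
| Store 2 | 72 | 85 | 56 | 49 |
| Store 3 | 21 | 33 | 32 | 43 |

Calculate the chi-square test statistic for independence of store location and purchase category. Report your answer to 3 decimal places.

Row totals: 217, 262, 129. Column totals: 127, 211, 109, 161. Grand total N = 608.
Expected counts (row total × column total / N):
  Store 1, Cat A: 217×127/608 = 45.3273
  Store 1, Cat B: 217×211/608 = 75.3076
  Store 1, Cat C: 217×109/608 = 38.9030
  Store 1, Cat D: 217×161/608 = 57.4622
  Store 2, Cat A: 262×127/608 = 54.7270
  Store 2, Cat B: 262×211/608 = 90.9243
  Store 2, Cat C: 262×109/608 = 46.9704
  Store 2, Cat D: 262×161/608 = 69.3783
  Store 3, Cat A: 129×127/608 = 26.9457
  Store 3, Cat B: 129×211/608 = 44.7681
  Store 3, Cat C: 129×109/608 = 23.1266
  Store 3, Cat D: 129×161/608 = 34.1595
Contributions (O − E)²/E:
  (34 − 45.3273)²/45.3273 = 2.8307
  (93 − 75.3076)²/75.3076 = 4.1566
  (21 − 38.9030)²/38.9030 = 8.2389
  (69 − 57.4622)²/57.4622 = 2.3167
  (72 − 54.7270)²/54.7270 = 5.4517
  (85 − 90.9243)²/90.9243 = 0.3860
  (56 − 46.9704)²/46.9704 = 1.7359
  (49 − 69.3783)²/69.3783 = 5.9857
  (21 − 26.9457)²/26.9457 = 1.3119
  (33 − 44.7681)²/44.7681 = 3.0935
  (32 − 23.1266)²/23.1266 = 3.4046
  (43 − 34.1595)²/34.1595 = 2.2879
χ² = 2.8307 + 4.1566 + 8.2389 + 2.3167 + 5.4517 + 0.3860 + 1.7359 + 5.9857 + 1.3119 + 3.0935 + 3.4046 + 2.2879 = 41.200

41.200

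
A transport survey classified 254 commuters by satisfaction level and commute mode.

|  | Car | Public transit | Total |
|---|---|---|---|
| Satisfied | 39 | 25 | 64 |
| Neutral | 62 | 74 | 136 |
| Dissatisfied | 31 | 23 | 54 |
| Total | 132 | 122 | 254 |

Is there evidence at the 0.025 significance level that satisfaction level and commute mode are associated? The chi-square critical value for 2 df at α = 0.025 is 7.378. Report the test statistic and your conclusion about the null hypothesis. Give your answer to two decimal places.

Grand total N = 254.
Expected counts (row total × column total / N):
  Satisfied, Car: 64×132/254 = 33.260
  Satisfied, Public transit: 64×122/254 = 30.740
  Neutral, Car: 136×132/254 = 70.677
  Neutral, Public transit: 136×122/254 = 65.323
  Dissatisfied, Car: 54×132/254 = 28.063
  Dissatisfied, Public transit: 54×122/254 = 25.937
Contributions (O − E)²/E:
  (39 − 33.260)²/33.260 = 0.9906
  (25 − 30.740)²/30.740 = 1.0718
  (62 − 70.677)²/70.677 = 1.0653
  (74 − 65.323)²/65.323 = 1.1526
  (31 − 28.063)²/28.063 = 0.3074
  (23 − 25.937)²/25.937 = 0.3326
χ² = 0.9906 + 1.0718 + 1.0653 + 1.1526 + 0.3074 + 0.3326 = 4.92
df = (3−1)(2−1) = 2. Since 4.92 < 7.378, fail to reject the null hypothesis of independence at α = 0.025.

4.92; fail to reject H₀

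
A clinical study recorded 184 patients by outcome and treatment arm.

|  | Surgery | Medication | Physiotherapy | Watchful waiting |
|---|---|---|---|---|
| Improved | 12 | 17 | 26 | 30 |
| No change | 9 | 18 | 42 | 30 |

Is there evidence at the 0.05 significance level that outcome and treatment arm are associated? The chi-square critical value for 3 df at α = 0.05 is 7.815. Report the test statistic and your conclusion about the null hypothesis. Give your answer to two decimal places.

Row totals: 85, 99. Column totals: 21, 35, 68, 60. Grand total N = 184.
Expected counts (row total × column total / N):
  Improved, Surgery: 85×21/184 = 9.701
  Improved, Medication: 85×35/184 = 16.168
  Improved, Physiotherapy: 85×68/184 = 31.413
  Improved, Watchful waiting: 85×60/184 = 27.717
  No change, Surgery: 99×21/184 = 11.299
  No change, Medication: 99×35/184 = 18.832
  No change, Physiotherapy: 99×68/184 = 36.587
  No change, Watchful waiting: 99×60/184 = 32.283
Contributions (O − E)²/E:
  (12 − 9.701)²/9.701 = 0.5448
  (17 − 16.168)²/16.168 = 0.0428
  (26 − 31.413)²/31.413 = 0.9328
  (30 − 27.717)²/27.717 = 0.1880
  (9 − 11.299)²/11.299 = 0.4678
  (18 − 18.832)²/18.832 = 0.0368
  (42 − 36.587)²/36.587 = 0.8008
  (30 − 32.283)²/32.283 = 0.1614
χ² = 0.5448 + 0.0428 + 0.9328 + 0.1880 + 0.4678 + 0.0368 + 0.8008 + 0.1614 = 3.18
df = (2−1)(4−1) = 3. Since 3.18 < 7.815, fail to reject the null hypothesis of independence at α = 0.05.

3.18; fail to reject H₀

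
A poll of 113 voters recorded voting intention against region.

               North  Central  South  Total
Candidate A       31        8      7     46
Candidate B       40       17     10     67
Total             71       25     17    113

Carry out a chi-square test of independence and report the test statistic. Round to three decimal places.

1.044

Grand total N = 113.
Expected counts (row total × column total / N):
  Candidate A, North: 46×71/113 = 28.9027
  Candidate A, Central: 46×25/113 = 10.1770
  Candidate A, South: 46×17/113 = 6.9204
  Candidate B, North: 67×71/113 = 42.0973
  Candidate B, Central: 67×25/113 = 14.8230
  Candidate B, South: 67×17/113 = 10.0796
Contributions (O − E)²/E:
  (31 − 28.9027)²/28.9027 = 0.1522
  (8 − 10.1770)²/10.1770 = 0.4657
  (7 − 6.9204)²/6.9204 = 0.0009
  (40 − 42.0973)²/42.0973 = 0.1045
  (17 − 14.8230)²/14.8230 = 0.3197
  (10 − 10.0796)²/10.0796 = 0.0006
χ² = 0.1522 + 0.4657 + 0.0009 + 0.1045 + 0.3197 + 0.0006 = 1.044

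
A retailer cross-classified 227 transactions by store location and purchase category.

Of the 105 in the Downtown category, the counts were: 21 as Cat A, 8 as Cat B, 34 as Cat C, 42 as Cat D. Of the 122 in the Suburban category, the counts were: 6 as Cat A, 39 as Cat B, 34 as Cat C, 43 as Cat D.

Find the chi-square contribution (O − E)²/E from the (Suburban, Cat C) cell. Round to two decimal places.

Row total (Suburban) = 122; column total (Cat C) = 68; N = 227.
Expected count E = 122 × 68 / 227 = 36.546.
Contribution = (O − E)²/E = (34 − 36.546)² / 36.546 = 0.18.

0.18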